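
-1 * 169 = -169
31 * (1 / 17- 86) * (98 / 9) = -29009.92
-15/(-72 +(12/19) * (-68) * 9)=95/2904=0.03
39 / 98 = 0.40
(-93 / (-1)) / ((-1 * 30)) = -3.10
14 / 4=7 / 2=3.50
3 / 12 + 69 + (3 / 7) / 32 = 15515 / 224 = 69.26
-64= -64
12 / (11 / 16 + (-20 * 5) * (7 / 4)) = -192 / 2789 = -0.07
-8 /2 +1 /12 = -47 /12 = -3.92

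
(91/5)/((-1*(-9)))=91/45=2.02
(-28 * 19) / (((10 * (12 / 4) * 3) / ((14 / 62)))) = -1862 / 1395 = -1.33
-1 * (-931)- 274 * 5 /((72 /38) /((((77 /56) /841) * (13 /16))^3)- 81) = 41809024421669324999 /44907652521789939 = 931.00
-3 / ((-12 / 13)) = 13 / 4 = 3.25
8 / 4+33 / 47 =2.70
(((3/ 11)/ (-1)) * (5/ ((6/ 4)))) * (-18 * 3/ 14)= 270/ 77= 3.51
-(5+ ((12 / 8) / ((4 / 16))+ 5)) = -16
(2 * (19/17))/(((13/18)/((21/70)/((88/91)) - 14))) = -2060037/48620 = -42.37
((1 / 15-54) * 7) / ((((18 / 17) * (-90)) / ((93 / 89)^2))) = 92516431 / 21386700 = 4.33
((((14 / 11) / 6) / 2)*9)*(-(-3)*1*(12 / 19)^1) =378 / 209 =1.81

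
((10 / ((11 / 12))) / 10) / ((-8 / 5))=-15 / 22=-0.68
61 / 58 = 1.05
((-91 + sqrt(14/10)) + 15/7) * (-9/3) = 1866/7 - 3 * sqrt(35)/5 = 263.02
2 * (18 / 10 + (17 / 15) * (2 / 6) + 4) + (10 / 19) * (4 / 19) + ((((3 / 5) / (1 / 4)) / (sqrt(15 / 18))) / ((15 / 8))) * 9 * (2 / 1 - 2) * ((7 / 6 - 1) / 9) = 202516 / 16245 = 12.47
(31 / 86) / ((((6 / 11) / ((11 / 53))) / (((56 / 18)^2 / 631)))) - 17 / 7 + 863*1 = 2105067290140 / 2446121349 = 860.57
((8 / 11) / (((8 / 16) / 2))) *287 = 9184 / 11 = 834.91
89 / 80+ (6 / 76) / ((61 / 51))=109271 / 92720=1.18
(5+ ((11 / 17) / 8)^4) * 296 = 63289414677 / 42762752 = 1480.01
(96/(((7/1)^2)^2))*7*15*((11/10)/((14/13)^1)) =10296/2401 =4.29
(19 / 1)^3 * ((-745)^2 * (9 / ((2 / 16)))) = 274097986200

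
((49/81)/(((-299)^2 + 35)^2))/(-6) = -49/3887415874656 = -0.00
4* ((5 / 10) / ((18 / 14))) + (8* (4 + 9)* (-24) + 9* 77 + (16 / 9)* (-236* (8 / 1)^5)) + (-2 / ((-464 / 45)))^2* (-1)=-6660622112369 / 484416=-13749797.93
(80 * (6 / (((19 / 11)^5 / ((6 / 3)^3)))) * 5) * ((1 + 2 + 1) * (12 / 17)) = 148424601600 / 42093683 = 3526.05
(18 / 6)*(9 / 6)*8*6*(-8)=-1728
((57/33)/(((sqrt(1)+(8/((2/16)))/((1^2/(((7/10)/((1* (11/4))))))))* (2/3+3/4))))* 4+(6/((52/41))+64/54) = 23447557/3783078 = 6.20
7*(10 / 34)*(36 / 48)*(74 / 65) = 777 / 442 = 1.76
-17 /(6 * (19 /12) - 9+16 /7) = -238 /39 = -6.10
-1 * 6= -6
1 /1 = 1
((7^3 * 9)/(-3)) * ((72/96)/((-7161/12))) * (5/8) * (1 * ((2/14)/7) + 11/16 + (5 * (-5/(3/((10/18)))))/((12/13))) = -1367725/392832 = -3.48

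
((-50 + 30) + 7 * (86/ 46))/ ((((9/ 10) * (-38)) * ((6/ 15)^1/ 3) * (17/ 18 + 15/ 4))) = 23850/ 73853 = 0.32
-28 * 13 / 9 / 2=-182 / 9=-20.22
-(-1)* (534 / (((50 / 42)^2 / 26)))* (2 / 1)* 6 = 73474128 / 625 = 117558.60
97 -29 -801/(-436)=30449/436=69.84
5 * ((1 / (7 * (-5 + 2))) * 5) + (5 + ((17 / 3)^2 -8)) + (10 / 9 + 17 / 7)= 1982 / 63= 31.46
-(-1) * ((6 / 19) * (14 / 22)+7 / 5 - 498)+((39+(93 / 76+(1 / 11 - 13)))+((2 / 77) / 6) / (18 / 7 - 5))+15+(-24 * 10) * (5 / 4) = -160756103 / 213180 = -754.09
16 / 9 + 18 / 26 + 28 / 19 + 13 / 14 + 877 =27445631 / 31122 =881.87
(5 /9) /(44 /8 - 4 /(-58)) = 290 /2907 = 0.10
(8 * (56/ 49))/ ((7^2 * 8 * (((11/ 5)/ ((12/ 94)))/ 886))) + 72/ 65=26589432/ 11526515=2.31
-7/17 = -0.41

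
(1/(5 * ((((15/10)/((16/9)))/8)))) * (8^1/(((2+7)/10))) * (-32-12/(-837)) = -36552704/67797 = -539.15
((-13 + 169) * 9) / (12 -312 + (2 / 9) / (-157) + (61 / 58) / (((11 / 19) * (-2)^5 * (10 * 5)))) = -4.68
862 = 862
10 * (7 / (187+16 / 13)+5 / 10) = 13145 / 2447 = 5.37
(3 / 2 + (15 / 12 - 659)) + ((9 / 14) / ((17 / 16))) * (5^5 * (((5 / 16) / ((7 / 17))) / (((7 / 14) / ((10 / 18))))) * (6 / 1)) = 1746375 / 196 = 8910.08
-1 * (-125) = 125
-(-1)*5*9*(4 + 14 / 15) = 222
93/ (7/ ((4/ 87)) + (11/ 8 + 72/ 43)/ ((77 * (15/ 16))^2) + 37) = 21339063900/ 43423982047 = 0.49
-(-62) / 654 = 31 / 327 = 0.09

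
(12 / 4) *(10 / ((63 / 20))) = 200 / 21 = 9.52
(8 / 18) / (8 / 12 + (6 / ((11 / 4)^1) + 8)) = 22 / 537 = 0.04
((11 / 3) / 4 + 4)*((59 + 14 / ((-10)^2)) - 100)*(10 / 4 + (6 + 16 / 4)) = -40179 / 16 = -2511.19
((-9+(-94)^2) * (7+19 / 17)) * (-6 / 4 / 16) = -1827189 / 272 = -6717.61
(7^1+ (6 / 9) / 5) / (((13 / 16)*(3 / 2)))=5.85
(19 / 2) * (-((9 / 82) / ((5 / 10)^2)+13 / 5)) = -11837 / 410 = -28.87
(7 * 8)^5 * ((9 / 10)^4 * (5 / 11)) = 225834448896 / 1375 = 164243235.56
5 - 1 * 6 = -1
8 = 8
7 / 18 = 0.39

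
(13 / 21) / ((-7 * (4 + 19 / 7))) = -0.01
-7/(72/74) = -259/36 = -7.19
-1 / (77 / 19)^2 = -361 / 5929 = -0.06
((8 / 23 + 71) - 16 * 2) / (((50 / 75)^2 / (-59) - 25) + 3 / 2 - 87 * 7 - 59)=-961110 / 16890763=-0.06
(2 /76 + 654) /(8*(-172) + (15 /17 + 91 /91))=-422501 /887680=-0.48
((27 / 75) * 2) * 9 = 162 / 25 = 6.48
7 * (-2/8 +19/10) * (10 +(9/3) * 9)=8547/20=427.35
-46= -46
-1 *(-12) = 12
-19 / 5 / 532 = -1 / 140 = -0.01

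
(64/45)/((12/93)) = 11.02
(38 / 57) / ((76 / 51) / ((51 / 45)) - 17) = -578 / 13599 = -0.04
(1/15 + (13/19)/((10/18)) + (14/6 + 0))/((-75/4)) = -92/475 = -0.19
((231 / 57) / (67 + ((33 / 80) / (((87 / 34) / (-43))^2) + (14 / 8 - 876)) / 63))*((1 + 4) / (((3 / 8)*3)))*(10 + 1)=3090675 / 857527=3.60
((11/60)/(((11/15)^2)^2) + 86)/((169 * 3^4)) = 461239/72880236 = 0.01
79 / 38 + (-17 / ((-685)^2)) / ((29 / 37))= 1074970573 / 517085950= 2.08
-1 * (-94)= 94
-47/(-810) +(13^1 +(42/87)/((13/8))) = 4078249/305370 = 13.36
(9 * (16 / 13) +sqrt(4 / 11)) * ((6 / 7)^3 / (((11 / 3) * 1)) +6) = 46572 * sqrt(11) / 41503 +3353184 / 49049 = 72.09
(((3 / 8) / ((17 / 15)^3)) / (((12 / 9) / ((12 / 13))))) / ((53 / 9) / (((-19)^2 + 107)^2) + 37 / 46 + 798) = 39725214750 / 177930029350427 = 0.00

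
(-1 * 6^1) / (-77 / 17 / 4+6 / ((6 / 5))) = -408 / 263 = -1.55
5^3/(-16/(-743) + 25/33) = 3064875/19103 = 160.44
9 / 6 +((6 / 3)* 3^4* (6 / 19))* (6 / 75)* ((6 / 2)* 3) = 36417 / 950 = 38.33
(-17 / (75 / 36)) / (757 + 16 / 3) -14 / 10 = -80657 / 57175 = -1.41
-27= -27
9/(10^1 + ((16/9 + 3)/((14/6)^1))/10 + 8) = 1890/3823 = 0.49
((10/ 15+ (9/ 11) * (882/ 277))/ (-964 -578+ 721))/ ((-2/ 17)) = 0.03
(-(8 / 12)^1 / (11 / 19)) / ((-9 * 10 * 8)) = 19 / 11880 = 0.00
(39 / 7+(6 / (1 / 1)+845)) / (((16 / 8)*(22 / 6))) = 8994 / 77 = 116.81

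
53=53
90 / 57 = 30 / 19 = 1.58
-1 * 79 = -79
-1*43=-43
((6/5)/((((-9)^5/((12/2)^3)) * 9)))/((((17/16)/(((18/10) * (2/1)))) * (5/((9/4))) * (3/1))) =-128/516375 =-0.00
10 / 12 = 5 / 6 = 0.83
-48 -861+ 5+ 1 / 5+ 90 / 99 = -49659 / 55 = -902.89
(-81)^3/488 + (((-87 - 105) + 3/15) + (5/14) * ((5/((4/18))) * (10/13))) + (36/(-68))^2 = -81774918163/64169560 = -1274.36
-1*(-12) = 12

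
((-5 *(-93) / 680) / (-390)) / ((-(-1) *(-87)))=0.00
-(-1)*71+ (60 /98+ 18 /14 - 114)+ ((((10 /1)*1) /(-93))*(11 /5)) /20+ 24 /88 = -20472439 /501270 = -40.84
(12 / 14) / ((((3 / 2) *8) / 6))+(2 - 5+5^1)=17 / 7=2.43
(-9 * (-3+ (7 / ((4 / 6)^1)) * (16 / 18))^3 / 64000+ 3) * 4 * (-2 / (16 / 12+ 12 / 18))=-569141 / 48000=-11.86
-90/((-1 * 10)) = 9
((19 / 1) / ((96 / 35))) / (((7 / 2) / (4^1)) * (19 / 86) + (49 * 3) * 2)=817 / 34698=0.02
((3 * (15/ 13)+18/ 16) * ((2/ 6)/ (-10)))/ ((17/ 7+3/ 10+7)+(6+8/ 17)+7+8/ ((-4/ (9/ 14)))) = -18921/ 2712008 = -0.01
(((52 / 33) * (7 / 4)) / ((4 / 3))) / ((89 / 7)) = 637 / 3916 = 0.16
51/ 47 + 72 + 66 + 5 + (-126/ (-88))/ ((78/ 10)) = 3878519/ 26884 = 144.27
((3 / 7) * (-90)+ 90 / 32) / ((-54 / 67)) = 29815 / 672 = 44.37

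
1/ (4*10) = 1/ 40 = 0.02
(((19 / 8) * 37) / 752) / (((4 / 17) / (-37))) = -442187 / 24064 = -18.38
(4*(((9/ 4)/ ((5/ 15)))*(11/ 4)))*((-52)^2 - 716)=147609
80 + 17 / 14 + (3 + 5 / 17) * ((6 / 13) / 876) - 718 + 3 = -143147717 / 225862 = -633.78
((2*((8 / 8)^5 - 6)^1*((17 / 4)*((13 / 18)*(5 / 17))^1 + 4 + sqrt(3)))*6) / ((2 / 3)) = -1765 / 4 - 90*sqrt(3) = -597.13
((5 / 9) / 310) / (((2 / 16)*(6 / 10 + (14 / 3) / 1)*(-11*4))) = -5 / 80817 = -0.00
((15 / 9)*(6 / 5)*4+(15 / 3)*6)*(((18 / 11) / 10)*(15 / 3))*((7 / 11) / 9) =266 / 121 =2.20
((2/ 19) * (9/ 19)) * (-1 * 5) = -90/ 361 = -0.25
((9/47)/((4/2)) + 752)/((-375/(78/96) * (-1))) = 1.63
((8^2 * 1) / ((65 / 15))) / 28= 0.53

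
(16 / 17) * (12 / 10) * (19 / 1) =21.46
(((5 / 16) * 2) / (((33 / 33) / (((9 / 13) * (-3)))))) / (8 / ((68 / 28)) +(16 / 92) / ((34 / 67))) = -5865 / 16432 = -0.36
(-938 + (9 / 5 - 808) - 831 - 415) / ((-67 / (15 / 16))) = 44853 / 1072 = 41.84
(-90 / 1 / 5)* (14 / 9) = -28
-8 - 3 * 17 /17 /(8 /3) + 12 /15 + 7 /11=-3383 /440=-7.69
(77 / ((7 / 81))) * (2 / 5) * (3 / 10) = 2673 / 25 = 106.92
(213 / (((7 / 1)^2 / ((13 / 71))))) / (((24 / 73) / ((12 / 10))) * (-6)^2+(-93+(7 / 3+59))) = -8541 / 233975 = -0.04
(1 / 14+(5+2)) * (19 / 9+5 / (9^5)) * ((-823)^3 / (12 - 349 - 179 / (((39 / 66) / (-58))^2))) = 64593669550177196 / 13387741488639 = 4824.84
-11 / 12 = -0.92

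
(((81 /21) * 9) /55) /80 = 0.01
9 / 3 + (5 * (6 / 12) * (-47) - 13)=-255 / 2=-127.50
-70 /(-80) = 0.88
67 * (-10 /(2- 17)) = 134 /3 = 44.67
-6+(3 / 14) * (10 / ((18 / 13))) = -187 / 42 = -4.45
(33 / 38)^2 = 1089 / 1444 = 0.75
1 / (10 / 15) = 3 / 2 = 1.50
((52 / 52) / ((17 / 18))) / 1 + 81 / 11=1575 / 187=8.42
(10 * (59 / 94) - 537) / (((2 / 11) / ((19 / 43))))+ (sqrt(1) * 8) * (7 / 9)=-23346656 / 18189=-1283.56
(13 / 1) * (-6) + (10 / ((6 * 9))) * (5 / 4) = -8399 / 108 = -77.77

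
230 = 230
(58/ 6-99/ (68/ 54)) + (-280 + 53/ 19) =-670861/ 1938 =-346.16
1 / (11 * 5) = 1 / 55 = 0.02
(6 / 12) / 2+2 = 9 / 4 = 2.25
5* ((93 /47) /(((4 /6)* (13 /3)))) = 4185 /1222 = 3.42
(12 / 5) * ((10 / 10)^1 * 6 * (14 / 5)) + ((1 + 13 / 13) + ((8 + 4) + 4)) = 1458 / 25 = 58.32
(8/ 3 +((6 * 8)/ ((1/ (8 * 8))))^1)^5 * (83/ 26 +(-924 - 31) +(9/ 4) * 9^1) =-269543166113664319250432/ 1053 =-255976416062359277540.77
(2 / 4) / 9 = 1 / 18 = 0.06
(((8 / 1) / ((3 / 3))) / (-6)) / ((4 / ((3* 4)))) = -4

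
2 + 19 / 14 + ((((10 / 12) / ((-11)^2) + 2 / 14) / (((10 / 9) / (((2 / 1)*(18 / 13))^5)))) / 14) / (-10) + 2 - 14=-968573177251 / 110069809850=-8.80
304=304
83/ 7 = 11.86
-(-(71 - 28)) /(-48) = -43 /48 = -0.90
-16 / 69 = -0.23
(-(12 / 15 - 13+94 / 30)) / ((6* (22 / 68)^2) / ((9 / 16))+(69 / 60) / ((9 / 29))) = 471648 / 250843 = 1.88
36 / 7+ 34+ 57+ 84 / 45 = 10291 / 105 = 98.01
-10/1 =-10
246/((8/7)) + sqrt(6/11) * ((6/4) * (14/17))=21 * sqrt(66)/187 + 861/4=216.16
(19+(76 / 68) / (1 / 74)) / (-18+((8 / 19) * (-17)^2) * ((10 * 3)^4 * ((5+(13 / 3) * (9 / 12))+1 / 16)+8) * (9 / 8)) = 2527 / 22901456619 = 0.00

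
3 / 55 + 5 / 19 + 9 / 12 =4463 / 4180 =1.07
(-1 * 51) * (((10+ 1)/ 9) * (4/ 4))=-187/ 3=-62.33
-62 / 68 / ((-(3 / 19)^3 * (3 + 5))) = 212629 / 7344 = 28.95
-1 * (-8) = 8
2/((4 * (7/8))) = 4/7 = 0.57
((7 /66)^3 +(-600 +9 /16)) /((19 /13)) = -4480724053 /10924848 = -410.14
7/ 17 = 0.41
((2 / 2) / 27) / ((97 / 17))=17 / 2619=0.01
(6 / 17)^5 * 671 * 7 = 36523872 / 1419857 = 25.72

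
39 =39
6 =6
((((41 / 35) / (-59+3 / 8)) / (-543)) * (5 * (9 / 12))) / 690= 41 / 205006935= 0.00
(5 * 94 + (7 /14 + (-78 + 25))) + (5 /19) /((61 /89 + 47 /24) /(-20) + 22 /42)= 620318805 /1483406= 418.17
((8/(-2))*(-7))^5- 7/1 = 17210361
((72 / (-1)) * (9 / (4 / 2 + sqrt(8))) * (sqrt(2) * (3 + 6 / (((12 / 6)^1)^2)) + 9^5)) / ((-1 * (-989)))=19128960 / 989-19130418 * sqrt(2) / 989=-8013.69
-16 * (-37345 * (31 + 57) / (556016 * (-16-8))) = -410795 / 104253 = -3.94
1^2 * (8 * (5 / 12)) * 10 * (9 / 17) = 300 / 17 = 17.65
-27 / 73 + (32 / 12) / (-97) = -8441 / 21243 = -0.40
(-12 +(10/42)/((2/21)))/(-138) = 0.07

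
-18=-18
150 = 150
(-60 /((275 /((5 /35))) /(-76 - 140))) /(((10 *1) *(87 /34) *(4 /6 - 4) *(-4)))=5508 /279125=0.02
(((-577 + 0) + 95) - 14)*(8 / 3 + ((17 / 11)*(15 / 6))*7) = -486328 / 33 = -14737.21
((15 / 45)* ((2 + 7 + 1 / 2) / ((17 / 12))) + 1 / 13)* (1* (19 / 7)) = 6.28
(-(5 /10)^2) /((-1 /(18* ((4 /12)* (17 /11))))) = 51 /22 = 2.32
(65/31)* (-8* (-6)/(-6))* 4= -2080/31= -67.10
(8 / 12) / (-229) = -2 / 687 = -0.00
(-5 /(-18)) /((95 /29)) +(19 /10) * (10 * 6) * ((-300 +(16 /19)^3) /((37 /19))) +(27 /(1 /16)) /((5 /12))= -54912761 /3330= -16490.32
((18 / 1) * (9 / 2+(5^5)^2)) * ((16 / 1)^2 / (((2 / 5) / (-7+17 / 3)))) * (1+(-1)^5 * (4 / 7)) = -450000207360 / 7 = -64285743908.57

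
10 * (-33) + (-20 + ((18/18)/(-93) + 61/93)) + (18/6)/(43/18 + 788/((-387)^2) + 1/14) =-27896653311/80131001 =-348.14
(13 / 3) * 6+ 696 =722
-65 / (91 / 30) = -150 / 7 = -21.43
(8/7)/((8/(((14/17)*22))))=44/17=2.59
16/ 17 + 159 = 2719/ 17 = 159.94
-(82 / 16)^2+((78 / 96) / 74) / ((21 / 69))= -434781 / 16576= -26.23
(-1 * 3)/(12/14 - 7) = 21/43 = 0.49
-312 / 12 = -26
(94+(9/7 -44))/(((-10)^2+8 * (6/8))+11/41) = 14719/30499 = 0.48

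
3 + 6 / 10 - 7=-17 / 5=-3.40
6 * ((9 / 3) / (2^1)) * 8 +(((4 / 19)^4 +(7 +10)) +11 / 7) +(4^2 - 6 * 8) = 53433402 / 912247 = 58.57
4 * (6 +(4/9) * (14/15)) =3464/135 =25.66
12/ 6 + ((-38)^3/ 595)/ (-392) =65169/ 29155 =2.24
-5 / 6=-0.83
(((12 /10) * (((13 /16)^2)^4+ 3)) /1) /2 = 41101897827 /21474836480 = 1.91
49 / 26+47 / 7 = 1565 / 182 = 8.60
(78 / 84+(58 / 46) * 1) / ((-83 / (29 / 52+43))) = -1596825 / 1389752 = -1.15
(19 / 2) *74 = 703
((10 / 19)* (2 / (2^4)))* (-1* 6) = -15 / 38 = -0.39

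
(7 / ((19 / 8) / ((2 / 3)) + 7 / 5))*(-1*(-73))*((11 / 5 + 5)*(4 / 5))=1177344 / 1985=593.12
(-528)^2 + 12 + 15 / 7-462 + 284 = 1950341 / 7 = 278620.14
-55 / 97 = -0.57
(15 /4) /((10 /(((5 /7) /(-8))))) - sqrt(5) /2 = -sqrt(5) /2 - 15 /448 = -1.15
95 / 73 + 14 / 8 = 891 / 292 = 3.05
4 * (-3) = -12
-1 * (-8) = 8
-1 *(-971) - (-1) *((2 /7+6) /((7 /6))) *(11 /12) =47821 /49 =975.94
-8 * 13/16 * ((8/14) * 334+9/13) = -17431/14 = -1245.07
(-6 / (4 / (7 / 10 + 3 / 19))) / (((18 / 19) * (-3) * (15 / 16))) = 326 / 675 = 0.48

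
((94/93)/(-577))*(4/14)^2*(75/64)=-1175/7011704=-0.00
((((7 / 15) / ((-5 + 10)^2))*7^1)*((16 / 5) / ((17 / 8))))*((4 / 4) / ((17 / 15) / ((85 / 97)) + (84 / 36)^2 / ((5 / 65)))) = 2352 / 861475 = 0.00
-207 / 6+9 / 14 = -237 / 7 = -33.86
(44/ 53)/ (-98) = -22/ 2597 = -0.01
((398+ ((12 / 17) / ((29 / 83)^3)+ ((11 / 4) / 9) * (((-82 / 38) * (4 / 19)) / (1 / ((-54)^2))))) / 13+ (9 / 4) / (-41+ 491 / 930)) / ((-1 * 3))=-0.23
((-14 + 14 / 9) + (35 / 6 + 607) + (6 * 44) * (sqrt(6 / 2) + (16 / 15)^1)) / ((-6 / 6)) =-79379 / 90 - 264 * sqrt(3) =-1339.25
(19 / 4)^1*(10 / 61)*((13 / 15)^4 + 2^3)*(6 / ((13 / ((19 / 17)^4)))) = 1073539958539 / 223533516375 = 4.80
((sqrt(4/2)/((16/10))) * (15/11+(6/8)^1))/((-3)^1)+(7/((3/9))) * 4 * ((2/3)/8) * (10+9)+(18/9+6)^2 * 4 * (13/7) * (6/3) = 7587/7-155 * sqrt(2)/352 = 1083.23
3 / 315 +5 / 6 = 59 / 70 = 0.84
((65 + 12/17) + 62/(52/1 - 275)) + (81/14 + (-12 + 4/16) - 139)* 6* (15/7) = -668137479/371518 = -1798.40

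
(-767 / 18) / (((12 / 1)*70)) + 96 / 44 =354443 / 166320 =2.13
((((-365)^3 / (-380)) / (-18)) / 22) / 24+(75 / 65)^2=-1481078425 / 122069376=-12.13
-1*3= -3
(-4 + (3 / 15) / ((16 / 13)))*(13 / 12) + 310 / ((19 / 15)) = 4388171 / 18240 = 240.58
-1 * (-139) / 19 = 139 / 19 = 7.32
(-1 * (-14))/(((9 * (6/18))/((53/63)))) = 106/27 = 3.93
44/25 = 1.76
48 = 48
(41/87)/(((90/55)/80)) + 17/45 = 23.42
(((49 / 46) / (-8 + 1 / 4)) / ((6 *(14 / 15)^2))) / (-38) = 75 / 108376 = 0.00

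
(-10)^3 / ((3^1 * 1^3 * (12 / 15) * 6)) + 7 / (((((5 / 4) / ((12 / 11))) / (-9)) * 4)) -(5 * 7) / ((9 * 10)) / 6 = -83.25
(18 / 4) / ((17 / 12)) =54 / 17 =3.18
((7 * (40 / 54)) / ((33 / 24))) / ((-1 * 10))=-112 / 297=-0.38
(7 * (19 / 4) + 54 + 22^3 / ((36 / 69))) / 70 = 245951 / 840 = 292.80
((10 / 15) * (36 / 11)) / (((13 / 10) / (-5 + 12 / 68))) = -19680 / 2431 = -8.10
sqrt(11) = 3.32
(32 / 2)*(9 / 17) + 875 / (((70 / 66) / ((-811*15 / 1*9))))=-1535526981 / 17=-90325116.53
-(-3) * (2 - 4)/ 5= -6/ 5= -1.20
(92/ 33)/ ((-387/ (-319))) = 2668/ 1161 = 2.30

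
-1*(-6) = 6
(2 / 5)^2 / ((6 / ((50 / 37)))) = 4 / 111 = 0.04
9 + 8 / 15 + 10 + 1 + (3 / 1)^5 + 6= 4043 / 15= 269.53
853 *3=2559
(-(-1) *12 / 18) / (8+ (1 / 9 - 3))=3 / 23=0.13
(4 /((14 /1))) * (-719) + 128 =-542 /7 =-77.43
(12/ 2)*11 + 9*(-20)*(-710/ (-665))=-16782/ 133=-126.18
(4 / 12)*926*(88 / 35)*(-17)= -1385296 / 105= -13193.30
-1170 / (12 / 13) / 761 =-2535 / 1522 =-1.67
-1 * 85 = -85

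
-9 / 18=-1 / 2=-0.50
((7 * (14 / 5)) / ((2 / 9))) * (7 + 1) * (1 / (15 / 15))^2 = 3528 / 5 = 705.60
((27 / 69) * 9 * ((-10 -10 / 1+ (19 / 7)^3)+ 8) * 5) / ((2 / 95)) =105536925 / 15778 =6688.87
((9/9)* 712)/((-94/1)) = -356/47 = -7.57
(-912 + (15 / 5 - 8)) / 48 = -917 / 48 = -19.10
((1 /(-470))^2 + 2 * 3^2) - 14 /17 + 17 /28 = 116869936 /6571775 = 17.78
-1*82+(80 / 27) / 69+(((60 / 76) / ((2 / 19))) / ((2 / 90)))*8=4877414 / 1863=2618.04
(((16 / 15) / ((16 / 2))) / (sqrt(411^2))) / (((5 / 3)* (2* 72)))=0.00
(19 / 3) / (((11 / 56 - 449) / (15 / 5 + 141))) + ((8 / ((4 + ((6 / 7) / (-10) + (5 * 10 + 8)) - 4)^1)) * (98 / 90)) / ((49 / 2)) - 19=-21.03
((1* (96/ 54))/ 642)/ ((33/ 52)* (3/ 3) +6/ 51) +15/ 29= 29022863/ 55714365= 0.52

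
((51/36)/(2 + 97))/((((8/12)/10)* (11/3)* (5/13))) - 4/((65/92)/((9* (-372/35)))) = 1789459703/3303300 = 541.72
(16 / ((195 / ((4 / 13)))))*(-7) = -448 / 2535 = -0.18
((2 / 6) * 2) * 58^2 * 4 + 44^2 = 32720 / 3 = 10906.67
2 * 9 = 18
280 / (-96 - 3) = -2.83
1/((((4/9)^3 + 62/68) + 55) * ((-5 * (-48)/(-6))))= -12393/27760100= -0.00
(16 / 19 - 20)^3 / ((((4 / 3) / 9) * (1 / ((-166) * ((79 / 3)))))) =1423055533536 / 6859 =207472741.44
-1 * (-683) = 683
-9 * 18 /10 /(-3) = 27 /5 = 5.40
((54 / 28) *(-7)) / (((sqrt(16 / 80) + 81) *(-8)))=10935 / 524864 - 27 *sqrt(5) / 524864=0.02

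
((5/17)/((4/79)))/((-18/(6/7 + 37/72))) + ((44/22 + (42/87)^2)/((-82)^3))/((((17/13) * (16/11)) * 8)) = -126564805832219/286054976245248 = -0.44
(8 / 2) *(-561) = -2244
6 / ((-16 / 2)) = -3 / 4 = -0.75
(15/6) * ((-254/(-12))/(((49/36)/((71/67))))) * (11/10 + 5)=251.31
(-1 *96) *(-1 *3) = 288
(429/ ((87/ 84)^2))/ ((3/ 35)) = 3923920/ 841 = 4665.78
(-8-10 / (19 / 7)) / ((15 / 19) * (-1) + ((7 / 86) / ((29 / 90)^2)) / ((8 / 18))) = -5352124 / 446345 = -11.99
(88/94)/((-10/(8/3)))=-176/705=-0.25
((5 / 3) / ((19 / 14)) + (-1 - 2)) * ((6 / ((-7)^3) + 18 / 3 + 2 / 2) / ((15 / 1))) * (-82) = 3967078 / 58653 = 67.64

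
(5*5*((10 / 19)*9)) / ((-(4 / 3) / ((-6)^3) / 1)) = 364500 / 19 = 19184.21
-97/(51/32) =-3104/51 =-60.86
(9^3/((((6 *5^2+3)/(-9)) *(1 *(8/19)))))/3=-4617/136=-33.95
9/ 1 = 9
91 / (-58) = -1.57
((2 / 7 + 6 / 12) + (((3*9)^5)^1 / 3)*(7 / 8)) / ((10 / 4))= 46873105 / 28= 1674039.46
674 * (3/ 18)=337/ 3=112.33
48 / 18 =8 / 3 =2.67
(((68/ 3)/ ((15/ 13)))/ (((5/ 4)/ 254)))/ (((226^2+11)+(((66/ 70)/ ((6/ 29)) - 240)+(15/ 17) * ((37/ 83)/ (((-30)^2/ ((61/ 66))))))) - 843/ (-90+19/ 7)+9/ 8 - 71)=238487111454592/ 3034527890619545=0.08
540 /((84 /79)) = 3555 /7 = 507.86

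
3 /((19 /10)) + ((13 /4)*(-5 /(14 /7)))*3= -3465 /152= -22.80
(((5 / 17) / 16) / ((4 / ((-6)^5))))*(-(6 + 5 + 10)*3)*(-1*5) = -382725 / 34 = -11256.62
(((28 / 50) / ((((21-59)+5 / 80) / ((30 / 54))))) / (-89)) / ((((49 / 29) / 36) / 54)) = 200448 / 1890805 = 0.11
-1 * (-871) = 871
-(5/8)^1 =-5/8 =-0.62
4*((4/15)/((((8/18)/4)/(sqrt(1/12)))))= 8*sqrt(3)/5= 2.77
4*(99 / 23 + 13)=1592 / 23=69.22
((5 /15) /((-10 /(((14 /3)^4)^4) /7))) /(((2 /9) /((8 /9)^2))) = -41975197623.01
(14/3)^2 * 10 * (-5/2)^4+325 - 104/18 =52957/6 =8826.17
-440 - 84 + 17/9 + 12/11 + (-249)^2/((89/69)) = 418938122/8811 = 47547.17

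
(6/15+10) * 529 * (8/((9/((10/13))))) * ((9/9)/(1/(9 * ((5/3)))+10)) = 169280/453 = 373.69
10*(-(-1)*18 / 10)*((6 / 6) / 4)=4.50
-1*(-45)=45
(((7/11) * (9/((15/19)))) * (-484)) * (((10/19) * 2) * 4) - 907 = -15691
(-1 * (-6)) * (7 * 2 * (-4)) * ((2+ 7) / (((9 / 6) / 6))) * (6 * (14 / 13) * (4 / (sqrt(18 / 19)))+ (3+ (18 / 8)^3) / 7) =-677376 * sqrt(38) / 13 - 24867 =-346069.01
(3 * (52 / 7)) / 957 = 52 / 2233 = 0.02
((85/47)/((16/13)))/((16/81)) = 89505/12032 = 7.44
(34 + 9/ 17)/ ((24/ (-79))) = -46373/ 408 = -113.66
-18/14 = -1.29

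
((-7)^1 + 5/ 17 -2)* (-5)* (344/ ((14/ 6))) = 763680/ 119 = 6417.48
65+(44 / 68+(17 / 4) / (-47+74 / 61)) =12450323 / 189924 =65.55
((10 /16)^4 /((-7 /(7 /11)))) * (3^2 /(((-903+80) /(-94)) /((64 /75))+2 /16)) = -264375 /21991904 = -0.01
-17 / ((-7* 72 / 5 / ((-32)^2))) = 10880 / 63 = 172.70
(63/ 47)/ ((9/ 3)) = 21/ 47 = 0.45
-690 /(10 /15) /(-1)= 1035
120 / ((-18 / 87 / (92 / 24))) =-6670 / 3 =-2223.33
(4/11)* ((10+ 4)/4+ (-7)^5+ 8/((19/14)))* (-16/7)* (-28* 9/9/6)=-40851776/627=-65154.35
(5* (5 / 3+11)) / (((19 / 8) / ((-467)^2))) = 17447120 / 3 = 5815706.67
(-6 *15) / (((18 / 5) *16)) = -25 / 16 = -1.56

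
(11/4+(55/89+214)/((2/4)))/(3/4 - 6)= -153787/1869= -82.28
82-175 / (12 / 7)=-241 / 12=-20.08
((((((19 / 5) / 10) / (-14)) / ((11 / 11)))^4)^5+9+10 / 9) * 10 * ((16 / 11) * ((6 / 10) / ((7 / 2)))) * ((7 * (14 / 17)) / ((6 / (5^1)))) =72610962330826920910000000000000338309761117913623740200409 / 599510643655718739656250000000000000000000000000000000000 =121.12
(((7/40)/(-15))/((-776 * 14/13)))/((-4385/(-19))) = 247/4083312000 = 0.00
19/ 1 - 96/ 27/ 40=851/ 45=18.91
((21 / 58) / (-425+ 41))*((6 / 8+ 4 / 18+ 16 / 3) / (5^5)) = -1589 / 835200000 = -0.00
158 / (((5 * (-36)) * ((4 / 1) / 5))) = -79 / 72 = -1.10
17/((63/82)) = 1394/63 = 22.13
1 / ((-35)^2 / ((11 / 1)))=11 / 1225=0.01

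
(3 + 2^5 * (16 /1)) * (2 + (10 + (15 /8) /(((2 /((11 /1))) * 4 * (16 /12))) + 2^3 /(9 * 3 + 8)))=13069979 /1792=7293.52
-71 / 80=-0.89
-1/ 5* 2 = -2/ 5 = -0.40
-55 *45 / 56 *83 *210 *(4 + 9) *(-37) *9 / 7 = 13339272375 / 28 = 476402584.82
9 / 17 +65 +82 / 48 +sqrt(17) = sqrt(17) +27433 / 408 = 71.36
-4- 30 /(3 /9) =-94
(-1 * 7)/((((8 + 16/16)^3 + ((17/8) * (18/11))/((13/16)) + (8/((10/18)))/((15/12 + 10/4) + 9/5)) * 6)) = -37037/23361066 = -0.00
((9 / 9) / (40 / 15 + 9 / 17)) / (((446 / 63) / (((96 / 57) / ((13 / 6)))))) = 308448 / 8978203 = 0.03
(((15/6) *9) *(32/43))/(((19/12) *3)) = 2880/817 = 3.53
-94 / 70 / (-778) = 47 / 27230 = 0.00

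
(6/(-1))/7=-6/7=-0.86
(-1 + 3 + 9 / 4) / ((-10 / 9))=-153 / 40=-3.82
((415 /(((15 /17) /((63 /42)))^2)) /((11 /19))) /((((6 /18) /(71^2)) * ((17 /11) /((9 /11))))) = 3648892563 /220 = 16585875.29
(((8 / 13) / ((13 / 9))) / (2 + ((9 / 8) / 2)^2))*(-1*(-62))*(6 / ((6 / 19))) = 216.66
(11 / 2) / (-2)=-11 / 4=-2.75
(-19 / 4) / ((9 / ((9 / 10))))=-19 / 40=-0.48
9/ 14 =0.64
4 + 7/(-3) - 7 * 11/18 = -47/18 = -2.61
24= 24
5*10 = 50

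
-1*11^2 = -121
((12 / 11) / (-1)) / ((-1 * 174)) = 2 / 319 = 0.01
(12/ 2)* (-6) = -36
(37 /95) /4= 37 /380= 0.10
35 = 35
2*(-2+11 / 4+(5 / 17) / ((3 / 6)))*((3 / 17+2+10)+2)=21931 / 578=37.94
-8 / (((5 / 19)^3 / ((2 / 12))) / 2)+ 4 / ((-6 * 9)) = -494098 / 3375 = -146.40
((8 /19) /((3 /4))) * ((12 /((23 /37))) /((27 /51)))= 80512 /3933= 20.47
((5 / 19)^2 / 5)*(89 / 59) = 445 / 21299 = 0.02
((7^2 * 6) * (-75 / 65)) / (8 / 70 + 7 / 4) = -68600 / 377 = -181.96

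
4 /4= 1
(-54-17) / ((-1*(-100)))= -0.71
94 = 94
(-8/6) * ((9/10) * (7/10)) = -21/25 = -0.84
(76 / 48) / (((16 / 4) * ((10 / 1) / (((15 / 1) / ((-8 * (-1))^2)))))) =19 / 2048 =0.01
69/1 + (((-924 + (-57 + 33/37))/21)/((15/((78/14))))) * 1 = 468341/9065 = 51.66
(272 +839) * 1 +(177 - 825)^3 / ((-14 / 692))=94145843809 / 7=13449406258.43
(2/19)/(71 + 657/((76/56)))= 2/10547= 0.00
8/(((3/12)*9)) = 32/9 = 3.56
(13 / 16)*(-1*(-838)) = 5447 / 8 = 680.88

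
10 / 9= 1.11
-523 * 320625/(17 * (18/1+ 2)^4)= -268299/4352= -61.65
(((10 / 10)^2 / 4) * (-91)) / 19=-91 / 76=-1.20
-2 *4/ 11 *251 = -2008/ 11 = -182.55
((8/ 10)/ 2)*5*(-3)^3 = -54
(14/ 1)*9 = 126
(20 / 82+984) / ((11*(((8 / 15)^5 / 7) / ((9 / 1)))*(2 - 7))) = -26126.84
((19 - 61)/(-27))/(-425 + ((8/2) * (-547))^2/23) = 322/42998121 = 0.00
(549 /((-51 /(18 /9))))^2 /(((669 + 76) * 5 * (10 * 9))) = 7442 /5382625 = 0.00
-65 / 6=-10.83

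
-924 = -924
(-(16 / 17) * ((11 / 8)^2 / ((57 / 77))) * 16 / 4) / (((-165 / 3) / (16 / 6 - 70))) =-171094 / 14535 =-11.77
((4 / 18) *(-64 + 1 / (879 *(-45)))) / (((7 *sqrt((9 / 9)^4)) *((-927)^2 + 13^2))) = -2531521 / 1070919466785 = -0.00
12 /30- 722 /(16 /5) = -9009 /40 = -225.22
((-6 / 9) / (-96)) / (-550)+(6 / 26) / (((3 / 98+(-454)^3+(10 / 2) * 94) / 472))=-0.00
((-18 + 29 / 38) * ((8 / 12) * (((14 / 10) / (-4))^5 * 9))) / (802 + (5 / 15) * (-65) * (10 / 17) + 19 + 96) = 0.00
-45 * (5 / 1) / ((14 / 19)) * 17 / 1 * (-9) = 654075 / 14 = 46719.64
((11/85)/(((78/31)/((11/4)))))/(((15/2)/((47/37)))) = 176297/7359300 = 0.02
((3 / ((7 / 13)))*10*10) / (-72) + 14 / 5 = -4.94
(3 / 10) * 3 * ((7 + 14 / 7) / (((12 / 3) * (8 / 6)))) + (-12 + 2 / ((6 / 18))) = -717 / 160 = -4.48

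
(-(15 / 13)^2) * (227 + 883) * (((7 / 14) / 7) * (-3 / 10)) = 74925 / 2366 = 31.67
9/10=0.90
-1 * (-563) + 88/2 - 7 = 600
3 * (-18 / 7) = -54 / 7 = -7.71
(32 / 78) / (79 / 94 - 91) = -1504 / 330525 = -0.00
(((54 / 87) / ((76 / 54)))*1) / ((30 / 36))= 1458 / 2755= 0.53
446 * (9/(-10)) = -2007/5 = -401.40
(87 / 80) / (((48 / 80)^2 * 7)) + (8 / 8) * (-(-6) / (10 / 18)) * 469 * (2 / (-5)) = -17015447 / 8400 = -2025.65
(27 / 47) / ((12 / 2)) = 9 / 94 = 0.10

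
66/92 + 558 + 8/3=77471/138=561.38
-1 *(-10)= 10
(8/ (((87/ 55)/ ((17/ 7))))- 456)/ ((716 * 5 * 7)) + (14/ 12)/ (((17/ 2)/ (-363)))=-3232779547/ 64861545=-49.84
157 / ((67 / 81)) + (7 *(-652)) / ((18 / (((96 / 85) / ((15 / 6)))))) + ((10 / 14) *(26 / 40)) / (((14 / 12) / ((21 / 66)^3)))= 136934431889 / 1819210800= 75.27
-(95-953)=858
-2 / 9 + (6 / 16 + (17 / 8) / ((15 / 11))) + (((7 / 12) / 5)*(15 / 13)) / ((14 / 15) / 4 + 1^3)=78799 / 43290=1.82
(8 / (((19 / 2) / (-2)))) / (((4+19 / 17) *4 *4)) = -34 / 1653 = -0.02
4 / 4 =1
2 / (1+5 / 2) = 4 / 7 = 0.57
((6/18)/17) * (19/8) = 19/408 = 0.05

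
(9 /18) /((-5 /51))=-51 /10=-5.10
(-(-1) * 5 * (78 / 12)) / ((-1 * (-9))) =65 / 18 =3.61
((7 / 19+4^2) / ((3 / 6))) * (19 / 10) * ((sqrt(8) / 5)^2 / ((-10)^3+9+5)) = -0.02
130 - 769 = -639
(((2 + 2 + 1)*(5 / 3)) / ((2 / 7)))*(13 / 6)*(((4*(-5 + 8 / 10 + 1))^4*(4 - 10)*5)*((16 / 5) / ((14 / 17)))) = -14831058944 / 75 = -197747452.59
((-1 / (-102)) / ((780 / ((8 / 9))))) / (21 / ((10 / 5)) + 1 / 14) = 7 / 6623370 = 0.00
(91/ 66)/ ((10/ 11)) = 91/ 60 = 1.52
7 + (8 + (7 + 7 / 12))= 22.58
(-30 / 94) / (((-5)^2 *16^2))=-3 / 60160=-0.00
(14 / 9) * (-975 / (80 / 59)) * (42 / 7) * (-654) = 8778315 / 2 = 4389157.50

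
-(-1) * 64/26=32/13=2.46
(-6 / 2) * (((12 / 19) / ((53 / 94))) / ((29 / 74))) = -250416 / 29203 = -8.58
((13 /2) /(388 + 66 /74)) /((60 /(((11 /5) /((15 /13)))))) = 68783 /129501000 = 0.00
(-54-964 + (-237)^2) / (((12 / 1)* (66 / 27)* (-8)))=-165453 / 704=-235.02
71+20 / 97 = 6907 / 97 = 71.21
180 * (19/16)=855/4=213.75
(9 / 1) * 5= 45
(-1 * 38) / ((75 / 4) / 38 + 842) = -0.05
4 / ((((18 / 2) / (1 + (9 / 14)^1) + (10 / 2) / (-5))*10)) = 46 / 515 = 0.09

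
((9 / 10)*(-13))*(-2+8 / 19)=351 / 19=18.47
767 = 767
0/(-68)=0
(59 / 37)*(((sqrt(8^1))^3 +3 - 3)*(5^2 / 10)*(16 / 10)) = 3776*sqrt(2) / 37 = 144.33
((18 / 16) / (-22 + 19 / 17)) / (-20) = 153 / 56800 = 0.00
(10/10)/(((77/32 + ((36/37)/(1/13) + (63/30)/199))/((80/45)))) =18849280/159734763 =0.12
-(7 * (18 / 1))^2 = -15876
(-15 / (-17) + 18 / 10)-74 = -6062 / 85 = -71.32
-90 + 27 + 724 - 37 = 624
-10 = -10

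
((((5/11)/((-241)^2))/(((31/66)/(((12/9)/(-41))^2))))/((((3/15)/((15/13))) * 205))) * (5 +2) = 5600/1613209242203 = 0.00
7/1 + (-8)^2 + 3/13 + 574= 645.23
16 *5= 80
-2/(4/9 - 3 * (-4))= -9/56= -0.16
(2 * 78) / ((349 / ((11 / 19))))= 0.26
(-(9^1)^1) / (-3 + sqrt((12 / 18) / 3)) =27 * sqrt(2) / 79 + 243 / 79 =3.56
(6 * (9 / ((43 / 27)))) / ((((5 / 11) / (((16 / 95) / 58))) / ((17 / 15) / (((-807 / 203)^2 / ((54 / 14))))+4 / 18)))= 23156320176 / 214306146625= 0.11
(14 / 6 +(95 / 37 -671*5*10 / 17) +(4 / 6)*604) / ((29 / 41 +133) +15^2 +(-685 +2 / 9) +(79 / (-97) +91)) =17627873535 / 2655332306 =6.64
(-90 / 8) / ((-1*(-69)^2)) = 5 / 2116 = 0.00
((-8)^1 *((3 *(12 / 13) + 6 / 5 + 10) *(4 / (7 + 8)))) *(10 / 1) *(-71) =4125952 / 195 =21158.73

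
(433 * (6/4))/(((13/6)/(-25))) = -97425/13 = -7494.23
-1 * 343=-343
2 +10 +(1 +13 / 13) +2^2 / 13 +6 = 264 / 13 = 20.31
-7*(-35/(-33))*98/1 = -24010/33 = -727.58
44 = 44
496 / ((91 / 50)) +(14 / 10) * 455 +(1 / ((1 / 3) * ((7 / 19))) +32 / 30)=1254076 / 1365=918.74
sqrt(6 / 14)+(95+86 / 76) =96.79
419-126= 293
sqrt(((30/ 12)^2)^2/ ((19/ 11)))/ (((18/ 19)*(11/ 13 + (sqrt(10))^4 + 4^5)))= 325*sqrt(209)/ 1052856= 0.00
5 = 5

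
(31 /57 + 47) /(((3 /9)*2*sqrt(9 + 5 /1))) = 1355*sqrt(14) /266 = 19.06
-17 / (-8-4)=17 / 12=1.42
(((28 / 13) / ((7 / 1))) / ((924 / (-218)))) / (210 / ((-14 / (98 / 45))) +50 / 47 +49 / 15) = 51230 / 19996977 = 0.00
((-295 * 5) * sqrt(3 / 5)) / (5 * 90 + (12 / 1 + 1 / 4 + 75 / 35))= -8260 * sqrt(15) / 13003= -2.46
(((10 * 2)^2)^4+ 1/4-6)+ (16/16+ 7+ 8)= 102400000041/4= 25600000010.25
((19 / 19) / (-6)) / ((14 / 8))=-2 / 21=-0.10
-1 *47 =-47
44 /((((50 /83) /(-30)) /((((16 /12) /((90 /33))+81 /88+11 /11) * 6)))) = -31676.12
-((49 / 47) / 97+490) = -2233959 / 4559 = -490.01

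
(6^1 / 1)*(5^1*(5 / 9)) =50 / 3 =16.67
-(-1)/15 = 1/15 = 0.07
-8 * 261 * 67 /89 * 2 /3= -93264 /89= -1047.91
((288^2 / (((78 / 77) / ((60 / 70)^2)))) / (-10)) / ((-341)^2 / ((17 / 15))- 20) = -46531584 / 793463125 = -0.06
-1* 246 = -246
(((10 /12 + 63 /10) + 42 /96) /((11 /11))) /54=1817 /12960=0.14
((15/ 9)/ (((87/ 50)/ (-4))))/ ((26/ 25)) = -12500/ 3393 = -3.68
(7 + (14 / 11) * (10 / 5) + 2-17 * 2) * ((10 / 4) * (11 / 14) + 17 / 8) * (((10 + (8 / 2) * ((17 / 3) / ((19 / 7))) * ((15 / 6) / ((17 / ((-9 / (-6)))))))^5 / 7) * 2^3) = -1716688212890625 / 70243019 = -24439271.51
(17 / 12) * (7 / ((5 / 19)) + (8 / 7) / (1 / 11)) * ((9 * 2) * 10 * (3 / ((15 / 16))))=1118736 / 35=31963.89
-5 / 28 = -0.18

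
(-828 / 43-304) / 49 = -13900 / 2107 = -6.60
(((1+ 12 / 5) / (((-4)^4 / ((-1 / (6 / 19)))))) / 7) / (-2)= 323 / 107520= 0.00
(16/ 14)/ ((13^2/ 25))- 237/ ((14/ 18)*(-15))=121159/ 5915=20.48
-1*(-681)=681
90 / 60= 3 / 2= 1.50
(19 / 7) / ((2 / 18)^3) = 13851 / 7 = 1978.71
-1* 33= -33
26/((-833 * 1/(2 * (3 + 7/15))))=-2704/12495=-0.22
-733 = -733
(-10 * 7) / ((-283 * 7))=10 / 283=0.04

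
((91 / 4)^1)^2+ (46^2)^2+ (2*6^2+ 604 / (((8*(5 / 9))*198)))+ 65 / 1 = 3940737899 / 880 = 4478111.25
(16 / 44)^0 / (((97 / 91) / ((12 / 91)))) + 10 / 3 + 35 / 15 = 1685 / 291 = 5.79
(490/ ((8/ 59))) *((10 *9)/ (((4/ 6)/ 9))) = 17562825/ 4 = 4390706.25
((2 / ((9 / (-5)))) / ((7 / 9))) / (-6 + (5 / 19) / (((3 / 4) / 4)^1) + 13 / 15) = 2850 / 7441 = 0.38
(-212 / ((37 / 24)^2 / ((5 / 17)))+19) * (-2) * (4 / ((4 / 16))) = 5387936 / 23273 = 231.51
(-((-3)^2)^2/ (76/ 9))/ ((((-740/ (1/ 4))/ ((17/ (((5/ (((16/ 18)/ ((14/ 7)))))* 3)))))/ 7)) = 3213/ 281200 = 0.01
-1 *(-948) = 948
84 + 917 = 1001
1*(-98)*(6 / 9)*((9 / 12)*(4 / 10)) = -98 / 5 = -19.60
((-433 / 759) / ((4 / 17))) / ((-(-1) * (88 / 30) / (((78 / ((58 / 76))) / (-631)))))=27272505 / 203704468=0.13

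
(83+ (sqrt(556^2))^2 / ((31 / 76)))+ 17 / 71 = 1668281066 / 2201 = 757965.05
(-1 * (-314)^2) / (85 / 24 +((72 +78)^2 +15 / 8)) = -1183152 / 270065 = -4.38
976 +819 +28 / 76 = 34112 / 19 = 1795.37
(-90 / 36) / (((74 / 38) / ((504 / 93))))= -7980 / 1147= -6.96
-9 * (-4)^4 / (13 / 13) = -2304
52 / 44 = 13 / 11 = 1.18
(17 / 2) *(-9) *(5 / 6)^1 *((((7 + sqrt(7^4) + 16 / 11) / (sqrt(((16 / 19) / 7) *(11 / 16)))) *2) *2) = -161160 *sqrt(1463) / 121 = -50944.12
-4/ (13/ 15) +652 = 8416/ 13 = 647.38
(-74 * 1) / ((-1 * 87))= 74 / 87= 0.85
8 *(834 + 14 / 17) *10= 1135360 / 17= 66785.88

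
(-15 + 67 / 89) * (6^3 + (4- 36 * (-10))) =-735440 / 89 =-8263.37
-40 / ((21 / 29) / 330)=-127600 / 7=-18228.57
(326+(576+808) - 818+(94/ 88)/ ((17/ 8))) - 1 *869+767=147824/ 187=790.50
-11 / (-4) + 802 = 804.75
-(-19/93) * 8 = 152/93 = 1.63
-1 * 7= -7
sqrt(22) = 4.69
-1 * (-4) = 4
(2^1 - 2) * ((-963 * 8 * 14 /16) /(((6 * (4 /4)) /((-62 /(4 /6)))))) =0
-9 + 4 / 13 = -113 / 13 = -8.69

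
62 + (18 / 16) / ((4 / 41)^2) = 23065 / 128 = 180.20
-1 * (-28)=28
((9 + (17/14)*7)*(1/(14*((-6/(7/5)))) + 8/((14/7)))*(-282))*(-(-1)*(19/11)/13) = -1493989/572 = -2611.87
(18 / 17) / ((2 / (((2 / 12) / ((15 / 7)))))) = 0.04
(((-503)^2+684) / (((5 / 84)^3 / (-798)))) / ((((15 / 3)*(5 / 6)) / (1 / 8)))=-89993366239392 / 3125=-28797877196.61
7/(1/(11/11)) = 7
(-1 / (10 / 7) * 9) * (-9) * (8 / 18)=25.20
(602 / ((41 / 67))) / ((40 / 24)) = 121002 / 205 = 590.25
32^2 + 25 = 1049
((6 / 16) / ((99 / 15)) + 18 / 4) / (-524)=-401 / 46112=-0.01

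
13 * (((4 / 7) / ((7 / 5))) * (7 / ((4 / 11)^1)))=715 / 7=102.14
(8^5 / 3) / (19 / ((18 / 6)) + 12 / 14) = 229376 / 151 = 1519.05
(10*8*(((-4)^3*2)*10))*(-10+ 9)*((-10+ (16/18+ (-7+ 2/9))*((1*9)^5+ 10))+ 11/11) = -320533299200/9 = -35614811022.22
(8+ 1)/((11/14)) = 11.45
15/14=1.07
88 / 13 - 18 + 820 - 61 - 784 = -471 / 13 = -36.23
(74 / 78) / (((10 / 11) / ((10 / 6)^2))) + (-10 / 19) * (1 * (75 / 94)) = 1554005 / 626886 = 2.48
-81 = -81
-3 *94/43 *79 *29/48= -107677/344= -313.01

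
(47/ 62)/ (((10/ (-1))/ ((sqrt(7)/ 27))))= -47 * sqrt(7)/ 16740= -0.01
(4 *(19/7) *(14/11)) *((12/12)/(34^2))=0.01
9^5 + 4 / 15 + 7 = 885844 / 15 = 59056.27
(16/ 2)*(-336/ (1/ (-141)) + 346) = 381776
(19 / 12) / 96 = 19 / 1152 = 0.02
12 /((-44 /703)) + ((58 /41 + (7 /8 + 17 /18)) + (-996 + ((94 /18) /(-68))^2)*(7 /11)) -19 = -12919375613 /15356304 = -841.31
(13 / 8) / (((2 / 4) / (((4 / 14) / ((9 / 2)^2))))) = 26 / 567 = 0.05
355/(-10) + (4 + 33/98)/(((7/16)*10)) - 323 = -245251/686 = -357.51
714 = 714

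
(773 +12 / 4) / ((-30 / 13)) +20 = -4744 / 15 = -316.27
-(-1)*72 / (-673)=-72 / 673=-0.11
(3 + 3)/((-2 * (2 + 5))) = -3/7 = -0.43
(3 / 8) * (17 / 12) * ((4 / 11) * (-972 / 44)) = -4131 / 968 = -4.27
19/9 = 2.11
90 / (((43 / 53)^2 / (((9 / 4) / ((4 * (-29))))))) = -1137645 / 428968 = -2.65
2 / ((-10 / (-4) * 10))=2 / 25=0.08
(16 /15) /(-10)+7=6.89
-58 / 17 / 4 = -29 / 34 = -0.85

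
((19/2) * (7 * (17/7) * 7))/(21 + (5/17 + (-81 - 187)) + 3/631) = -24253747/5292726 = -4.58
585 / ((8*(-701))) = -585 / 5608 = -0.10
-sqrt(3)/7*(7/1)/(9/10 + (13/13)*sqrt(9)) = -10*sqrt(3)/39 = -0.44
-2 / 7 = -0.29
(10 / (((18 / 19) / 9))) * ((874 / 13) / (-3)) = -83030 / 39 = -2128.97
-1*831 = -831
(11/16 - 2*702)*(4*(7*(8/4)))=-157171/2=-78585.50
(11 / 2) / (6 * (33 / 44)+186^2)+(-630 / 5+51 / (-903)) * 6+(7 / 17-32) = -25364193376 / 32191047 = -787.93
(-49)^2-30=2371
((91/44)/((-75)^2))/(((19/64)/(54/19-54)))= -157248/2481875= -0.06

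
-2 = -2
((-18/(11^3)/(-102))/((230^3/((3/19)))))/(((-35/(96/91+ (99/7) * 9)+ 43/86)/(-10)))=-6183/81676645763350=-0.00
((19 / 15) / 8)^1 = 19 / 120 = 0.16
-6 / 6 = -1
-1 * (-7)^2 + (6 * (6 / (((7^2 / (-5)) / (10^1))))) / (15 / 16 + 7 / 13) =-1111507 / 15043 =-73.89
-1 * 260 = -260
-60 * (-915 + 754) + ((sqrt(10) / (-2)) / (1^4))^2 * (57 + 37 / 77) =754885 / 77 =9803.70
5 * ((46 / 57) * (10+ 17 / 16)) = 6785 / 152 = 44.64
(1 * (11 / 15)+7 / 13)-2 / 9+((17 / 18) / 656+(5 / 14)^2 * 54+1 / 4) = 102655699 / 12536160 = 8.19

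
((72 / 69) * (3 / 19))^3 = 373248 / 83453453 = 0.00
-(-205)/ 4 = 205/ 4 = 51.25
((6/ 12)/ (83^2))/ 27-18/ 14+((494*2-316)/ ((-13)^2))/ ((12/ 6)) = 309138169/ 440083098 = 0.70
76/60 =19/15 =1.27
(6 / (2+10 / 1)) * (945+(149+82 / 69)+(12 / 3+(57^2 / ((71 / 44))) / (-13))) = 30070024 / 63687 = 472.15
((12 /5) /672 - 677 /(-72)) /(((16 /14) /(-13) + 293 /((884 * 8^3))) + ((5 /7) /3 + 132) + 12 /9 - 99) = 1341077504 /4916459655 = 0.27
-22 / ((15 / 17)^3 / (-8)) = 864688 / 3375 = 256.20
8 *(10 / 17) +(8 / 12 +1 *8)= 13.37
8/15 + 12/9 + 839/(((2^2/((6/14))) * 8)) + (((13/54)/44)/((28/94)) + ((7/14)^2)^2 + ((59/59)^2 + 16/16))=5050853/332640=15.18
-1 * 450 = -450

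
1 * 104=104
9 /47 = 0.19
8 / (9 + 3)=2 / 3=0.67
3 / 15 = 1 / 5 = 0.20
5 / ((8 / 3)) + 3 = 39 / 8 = 4.88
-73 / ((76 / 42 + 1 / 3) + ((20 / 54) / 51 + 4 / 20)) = -3518235 / 113264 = -31.06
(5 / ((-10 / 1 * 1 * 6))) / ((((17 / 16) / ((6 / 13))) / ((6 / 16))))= -3 / 221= -0.01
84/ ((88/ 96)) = 1008/ 11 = 91.64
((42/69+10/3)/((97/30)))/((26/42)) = 57120/29003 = 1.97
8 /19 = 0.42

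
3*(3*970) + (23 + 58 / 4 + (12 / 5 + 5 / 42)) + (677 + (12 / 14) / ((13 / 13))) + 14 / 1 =993497 / 105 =9461.88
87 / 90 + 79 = 2399 / 30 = 79.97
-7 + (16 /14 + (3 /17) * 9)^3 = 22532012 /1685159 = 13.37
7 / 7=1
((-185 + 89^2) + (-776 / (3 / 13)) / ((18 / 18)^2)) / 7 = 13120 / 21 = 624.76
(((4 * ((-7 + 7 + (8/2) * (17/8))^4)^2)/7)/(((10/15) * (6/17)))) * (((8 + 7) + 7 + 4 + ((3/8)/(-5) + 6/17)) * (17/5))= 2119046765124893/358400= 5912518875.91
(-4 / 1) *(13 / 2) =-26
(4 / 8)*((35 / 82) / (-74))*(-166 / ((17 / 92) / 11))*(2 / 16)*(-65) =-47772725 / 206312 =-231.56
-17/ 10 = -1.70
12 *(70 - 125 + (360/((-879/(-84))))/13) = -2392980/3809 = -628.24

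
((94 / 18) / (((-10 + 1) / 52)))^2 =5973136 / 6561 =910.40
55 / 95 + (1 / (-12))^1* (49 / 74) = 0.52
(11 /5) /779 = 11 /3895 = 0.00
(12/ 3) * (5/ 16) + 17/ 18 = 79/ 36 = 2.19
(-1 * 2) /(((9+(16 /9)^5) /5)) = -590490 /1580017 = -0.37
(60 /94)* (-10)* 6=-1800 /47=-38.30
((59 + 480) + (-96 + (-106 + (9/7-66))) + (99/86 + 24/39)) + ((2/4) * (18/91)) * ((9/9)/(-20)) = 3063849/11180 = 274.05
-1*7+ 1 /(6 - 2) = -27 /4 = -6.75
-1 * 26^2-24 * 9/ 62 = -21064/ 31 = -679.48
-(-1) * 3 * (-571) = -1713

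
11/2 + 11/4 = 33/4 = 8.25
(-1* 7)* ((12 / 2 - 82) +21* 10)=-938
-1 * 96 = -96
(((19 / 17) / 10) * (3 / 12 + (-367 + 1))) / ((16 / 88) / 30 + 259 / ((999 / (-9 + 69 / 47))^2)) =-2024291591091 / 1029184216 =-1966.89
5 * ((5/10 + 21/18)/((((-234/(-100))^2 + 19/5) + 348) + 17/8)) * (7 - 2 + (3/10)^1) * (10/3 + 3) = 12587500/16173027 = 0.78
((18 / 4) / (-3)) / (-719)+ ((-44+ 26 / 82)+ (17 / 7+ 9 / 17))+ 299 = 1812072949 / 7016002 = 258.28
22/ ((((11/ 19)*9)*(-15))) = -38/ 135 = -0.28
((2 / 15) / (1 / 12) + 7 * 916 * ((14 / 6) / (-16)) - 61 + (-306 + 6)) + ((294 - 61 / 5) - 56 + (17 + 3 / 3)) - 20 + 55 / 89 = -5714149 / 5340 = -1070.07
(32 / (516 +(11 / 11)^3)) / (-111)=-32 / 57387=-0.00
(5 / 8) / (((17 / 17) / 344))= 215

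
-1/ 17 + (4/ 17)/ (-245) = -249/ 4165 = -0.06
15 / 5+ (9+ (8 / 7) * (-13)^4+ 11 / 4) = 914365 / 28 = 32655.89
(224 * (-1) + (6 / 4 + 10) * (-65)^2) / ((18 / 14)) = 677089 / 18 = 37616.06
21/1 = 21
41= 41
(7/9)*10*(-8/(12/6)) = -280/9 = -31.11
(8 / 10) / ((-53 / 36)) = -144 / 265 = -0.54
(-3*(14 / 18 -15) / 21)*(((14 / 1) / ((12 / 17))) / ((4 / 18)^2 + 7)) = 3264 / 571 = 5.72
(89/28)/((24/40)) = 445/84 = 5.30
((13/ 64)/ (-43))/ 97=-13/ 266944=-0.00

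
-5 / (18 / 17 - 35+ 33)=5.31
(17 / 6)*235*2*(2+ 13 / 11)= 139825 / 33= 4237.12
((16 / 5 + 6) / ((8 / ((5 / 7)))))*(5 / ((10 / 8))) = 23 / 7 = 3.29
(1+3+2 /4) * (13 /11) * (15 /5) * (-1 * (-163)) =57213 /22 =2600.59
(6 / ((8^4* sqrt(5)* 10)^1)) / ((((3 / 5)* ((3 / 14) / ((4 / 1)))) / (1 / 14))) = sqrt(5) / 15360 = 0.00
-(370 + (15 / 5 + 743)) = -1116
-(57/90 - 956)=28661/30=955.37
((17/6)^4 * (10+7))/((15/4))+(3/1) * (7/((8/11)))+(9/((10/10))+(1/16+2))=6455813/19440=332.09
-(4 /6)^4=-16 /81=-0.20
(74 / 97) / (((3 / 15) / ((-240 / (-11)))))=88800 / 1067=83.22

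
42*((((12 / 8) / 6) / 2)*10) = 105 / 2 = 52.50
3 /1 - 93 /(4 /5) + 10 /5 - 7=-473 /4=-118.25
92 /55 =1.67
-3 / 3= -1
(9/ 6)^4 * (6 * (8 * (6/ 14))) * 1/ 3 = 243/ 7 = 34.71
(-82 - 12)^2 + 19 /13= 8837.46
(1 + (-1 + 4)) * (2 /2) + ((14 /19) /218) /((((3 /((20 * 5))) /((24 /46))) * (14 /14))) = 193332 /47633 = 4.06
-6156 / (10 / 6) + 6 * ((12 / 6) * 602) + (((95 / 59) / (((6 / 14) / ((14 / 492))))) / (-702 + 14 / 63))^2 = 16481999229516092453 / 4668592575744320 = 3530.40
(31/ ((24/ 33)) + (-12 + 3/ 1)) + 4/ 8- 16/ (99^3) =264891499/ 7762392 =34.12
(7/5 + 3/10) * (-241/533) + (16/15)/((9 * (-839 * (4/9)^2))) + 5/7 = -1724717/31303090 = -0.06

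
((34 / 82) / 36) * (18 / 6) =17 / 492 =0.03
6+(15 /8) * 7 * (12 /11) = 447 /22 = 20.32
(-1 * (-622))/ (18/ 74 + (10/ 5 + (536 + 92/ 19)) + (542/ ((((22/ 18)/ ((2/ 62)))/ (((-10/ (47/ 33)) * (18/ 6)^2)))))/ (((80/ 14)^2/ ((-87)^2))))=-50967724960/ 17125308098739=-0.00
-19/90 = -0.21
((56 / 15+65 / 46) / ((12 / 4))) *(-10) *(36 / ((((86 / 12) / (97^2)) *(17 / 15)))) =-12028089240 / 16813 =-715404.11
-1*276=-276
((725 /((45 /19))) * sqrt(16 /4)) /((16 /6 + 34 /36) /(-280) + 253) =617120 /255011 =2.42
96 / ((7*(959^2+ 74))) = 32 / 2146095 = 0.00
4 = 4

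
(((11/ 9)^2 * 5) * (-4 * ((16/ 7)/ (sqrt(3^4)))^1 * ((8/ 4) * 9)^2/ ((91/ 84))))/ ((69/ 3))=-619520/ 6279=-98.67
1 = 1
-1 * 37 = -37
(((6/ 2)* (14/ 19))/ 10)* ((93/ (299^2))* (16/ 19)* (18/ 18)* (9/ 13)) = 281232/ 2097794465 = 0.00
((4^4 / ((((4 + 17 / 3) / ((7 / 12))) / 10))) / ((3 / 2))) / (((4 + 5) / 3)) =8960 / 261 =34.33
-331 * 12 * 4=-15888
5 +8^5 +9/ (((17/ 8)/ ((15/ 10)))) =557249/ 17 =32779.35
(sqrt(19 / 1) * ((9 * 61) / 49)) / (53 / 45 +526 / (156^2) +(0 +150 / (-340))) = 567819720 * sqrt(19) / 38426143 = 64.41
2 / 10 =1 / 5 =0.20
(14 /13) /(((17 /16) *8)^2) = 56 /3757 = 0.01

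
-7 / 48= -0.15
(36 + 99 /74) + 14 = 3799 /74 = 51.34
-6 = -6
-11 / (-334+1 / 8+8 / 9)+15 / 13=369921 / 311675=1.19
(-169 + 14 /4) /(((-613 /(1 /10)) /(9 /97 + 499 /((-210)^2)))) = 147395293 /52444602000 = 0.00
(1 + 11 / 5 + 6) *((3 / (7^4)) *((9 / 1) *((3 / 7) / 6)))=621 / 84035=0.01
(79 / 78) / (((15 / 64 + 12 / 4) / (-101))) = -255328 / 8073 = -31.63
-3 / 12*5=-5 / 4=-1.25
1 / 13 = 0.08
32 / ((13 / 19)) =608 / 13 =46.77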